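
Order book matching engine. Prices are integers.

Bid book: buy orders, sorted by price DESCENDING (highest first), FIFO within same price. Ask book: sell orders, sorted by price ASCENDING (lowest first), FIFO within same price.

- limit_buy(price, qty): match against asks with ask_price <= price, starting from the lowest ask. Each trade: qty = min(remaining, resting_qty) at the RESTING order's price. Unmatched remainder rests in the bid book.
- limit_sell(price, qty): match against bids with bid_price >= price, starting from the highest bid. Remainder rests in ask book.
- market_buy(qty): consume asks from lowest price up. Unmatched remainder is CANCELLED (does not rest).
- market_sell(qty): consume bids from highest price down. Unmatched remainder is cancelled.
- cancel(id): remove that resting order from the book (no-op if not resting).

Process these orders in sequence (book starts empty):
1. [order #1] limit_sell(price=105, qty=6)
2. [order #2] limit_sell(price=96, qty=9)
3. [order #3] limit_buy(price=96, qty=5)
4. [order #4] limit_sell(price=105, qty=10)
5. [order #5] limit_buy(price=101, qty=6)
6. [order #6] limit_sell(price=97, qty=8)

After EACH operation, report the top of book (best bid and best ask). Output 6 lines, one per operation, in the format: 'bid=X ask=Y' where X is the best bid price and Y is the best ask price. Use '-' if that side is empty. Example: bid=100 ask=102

After op 1 [order #1] limit_sell(price=105, qty=6): fills=none; bids=[-] asks=[#1:6@105]
After op 2 [order #2] limit_sell(price=96, qty=9): fills=none; bids=[-] asks=[#2:9@96 #1:6@105]
After op 3 [order #3] limit_buy(price=96, qty=5): fills=#3x#2:5@96; bids=[-] asks=[#2:4@96 #1:6@105]
After op 4 [order #4] limit_sell(price=105, qty=10): fills=none; bids=[-] asks=[#2:4@96 #1:6@105 #4:10@105]
After op 5 [order #5] limit_buy(price=101, qty=6): fills=#5x#2:4@96; bids=[#5:2@101] asks=[#1:6@105 #4:10@105]
After op 6 [order #6] limit_sell(price=97, qty=8): fills=#5x#6:2@101; bids=[-] asks=[#6:6@97 #1:6@105 #4:10@105]

Answer: bid=- ask=105
bid=- ask=96
bid=- ask=96
bid=- ask=96
bid=101 ask=105
bid=- ask=97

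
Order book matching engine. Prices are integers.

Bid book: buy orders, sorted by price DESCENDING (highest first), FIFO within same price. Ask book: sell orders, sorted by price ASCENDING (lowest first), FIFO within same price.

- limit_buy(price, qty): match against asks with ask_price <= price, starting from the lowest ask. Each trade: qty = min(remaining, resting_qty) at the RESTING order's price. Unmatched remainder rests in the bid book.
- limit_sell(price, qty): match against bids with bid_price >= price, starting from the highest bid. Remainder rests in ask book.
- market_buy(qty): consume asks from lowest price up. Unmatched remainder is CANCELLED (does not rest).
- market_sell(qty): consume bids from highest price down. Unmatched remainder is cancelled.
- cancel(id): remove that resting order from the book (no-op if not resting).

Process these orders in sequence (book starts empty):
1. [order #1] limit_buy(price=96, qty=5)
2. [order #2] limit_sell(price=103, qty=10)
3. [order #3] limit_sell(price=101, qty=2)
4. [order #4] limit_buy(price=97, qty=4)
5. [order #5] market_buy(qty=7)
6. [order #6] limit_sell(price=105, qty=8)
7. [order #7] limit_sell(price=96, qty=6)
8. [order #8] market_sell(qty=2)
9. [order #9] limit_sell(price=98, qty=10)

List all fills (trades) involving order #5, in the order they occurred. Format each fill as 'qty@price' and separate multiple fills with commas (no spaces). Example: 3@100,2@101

Answer: 2@101,5@103

Derivation:
After op 1 [order #1] limit_buy(price=96, qty=5): fills=none; bids=[#1:5@96] asks=[-]
After op 2 [order #2] limit_sell(price=103, qty=10): fills=none; bids=[#1:5@96] asks=[#2:10@103]
After op 3 [order #3] limit_sell(price=101, qty=2): fills=none; bids=[#1:5@96] asks=[#3:2@101 #2:10@103]
After op 4 [order #4] limit_buy(price=97, qty=4): fills=none; bids=[#4:4@97 #1:5@96] asks=[#3:2@101 #2:10@103]
After op 5 [order #5] market_buy(qty=7): fills=#5x#3:2@101 #5x#2:5@103; bids=[#4:4@97 #1:5@96] asks=[#2:5@103]
After op 6 [order #6] limit_sell(price=105, qty=8): fills=none; bids=[#4:4@97 #1:5@96] asks=[#2:5@103 #6:8@105]
After op 7 [order #7] limit_sell(price=96, qty=6): fills=#4x#7:4@97 #1x#7:2@96; bids=[#1:3@96] asks=[#2:5@103 #6:8@105]
After op 8 [order #8] market_sell(qty=2): fills=#1x#8:2@96; bids=[#1:1@96] asks=[#2:5@103 #6:8@105]
After op 9 [order #9] limit_sell(price=98, qty=10): fills=none; bids=[#1:1@96] asks=[#9:10@98 #2:5@103 #6:8@105]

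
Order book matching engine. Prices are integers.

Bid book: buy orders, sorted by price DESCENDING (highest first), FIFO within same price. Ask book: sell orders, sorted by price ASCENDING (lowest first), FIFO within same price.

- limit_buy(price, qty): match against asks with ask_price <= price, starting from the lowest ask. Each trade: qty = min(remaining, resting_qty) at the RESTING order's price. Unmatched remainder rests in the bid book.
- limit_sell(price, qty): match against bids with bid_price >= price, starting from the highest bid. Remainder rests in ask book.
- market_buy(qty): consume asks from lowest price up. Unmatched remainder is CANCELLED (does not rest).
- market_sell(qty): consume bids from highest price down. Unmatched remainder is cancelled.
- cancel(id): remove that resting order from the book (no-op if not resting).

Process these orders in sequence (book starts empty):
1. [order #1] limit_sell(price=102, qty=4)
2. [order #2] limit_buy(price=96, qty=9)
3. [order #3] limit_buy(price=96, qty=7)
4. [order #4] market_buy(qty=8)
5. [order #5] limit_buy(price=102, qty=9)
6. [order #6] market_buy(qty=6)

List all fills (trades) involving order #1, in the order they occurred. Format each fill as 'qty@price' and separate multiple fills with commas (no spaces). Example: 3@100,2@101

Answer: 4@102

Derivation:
After op 1 [order #1] limit_sell(price=102, qty=4): fills=none; bids=[-] asks=[#1:4@102]
After op 2 [order #2] limit_buy(price=96, qty=9): fills=none; bids=[#2:9@96] asks=[#1:4@102]
After op 3 [order #3] limit_buy(price=96, qty=7): fills=none; bids=[#2:9@96 #3:7@96] asks=[#1:4@102]
After op 4 [order #4] market_buy(qty=8): fills=#4x#1:4@102; bids=[#2:9@96 #3:7@96] asks=[-]
After op 5 [order #5] limit_buy(price=102, qty=9): fills=none; bids=[#5:9@102 #2:9@96 #3:7@96] asks=[-]
After op 6 [order #6] market_buy(qty=6): fills=none; bids=[#5:9@102 #2:9@96 #3:7@96] asks=[-]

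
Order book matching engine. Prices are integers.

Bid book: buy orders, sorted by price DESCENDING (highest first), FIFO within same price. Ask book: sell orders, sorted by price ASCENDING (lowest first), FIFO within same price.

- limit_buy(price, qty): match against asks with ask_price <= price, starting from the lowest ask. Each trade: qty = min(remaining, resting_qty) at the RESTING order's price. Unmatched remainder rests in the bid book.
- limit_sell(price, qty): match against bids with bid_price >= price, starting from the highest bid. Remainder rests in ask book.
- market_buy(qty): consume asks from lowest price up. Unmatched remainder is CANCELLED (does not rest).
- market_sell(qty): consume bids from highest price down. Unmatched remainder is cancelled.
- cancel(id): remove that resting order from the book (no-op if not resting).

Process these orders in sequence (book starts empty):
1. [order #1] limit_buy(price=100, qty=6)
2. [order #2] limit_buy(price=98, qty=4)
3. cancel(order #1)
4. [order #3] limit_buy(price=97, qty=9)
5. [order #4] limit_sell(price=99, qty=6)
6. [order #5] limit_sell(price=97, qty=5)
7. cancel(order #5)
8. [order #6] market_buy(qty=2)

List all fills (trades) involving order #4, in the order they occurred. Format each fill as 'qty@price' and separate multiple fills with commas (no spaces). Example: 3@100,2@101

Answer: 2@99

Derivation:
After op 1 [order #1] limit_buy(price=100, qty=6): fills=none; bids=[#1:6@100] asks=[-]
After op 2 [order #2] limit_buy(price=98, qty=4): fills=none; bids=[#1:6@100 #2:4@98] asks=[-]
After op 3 cancel(order #1): fills=none; bids=[#2:4@98] asks=[-]
After op 4 [order #3] limit_buy(price=97, qty=9): fills=none; bids=[#2:4@98 #3:9@97] asks=[-]
After op 5 [order #4] limit_sell(price=99, qty=6): fills=none; bids=[#2:4@98 #3:9@97] asks=[#4:6@99]
After op 6 [order #5] limit_sell(price=97, qty=5): fills=#2x#5:4@98 #3x#5:1@97; bids=[#3:8@97] asks=[#4:6@99]
After op 7 cancel(order #5): fills=none; bids=[#3:8@97] asks=[#4:6@99]
After op 8 [order #6] market_buy(qty=2): fills=#6x#4:2@99; bids=[#3:8@97] asks=[#4:4@99]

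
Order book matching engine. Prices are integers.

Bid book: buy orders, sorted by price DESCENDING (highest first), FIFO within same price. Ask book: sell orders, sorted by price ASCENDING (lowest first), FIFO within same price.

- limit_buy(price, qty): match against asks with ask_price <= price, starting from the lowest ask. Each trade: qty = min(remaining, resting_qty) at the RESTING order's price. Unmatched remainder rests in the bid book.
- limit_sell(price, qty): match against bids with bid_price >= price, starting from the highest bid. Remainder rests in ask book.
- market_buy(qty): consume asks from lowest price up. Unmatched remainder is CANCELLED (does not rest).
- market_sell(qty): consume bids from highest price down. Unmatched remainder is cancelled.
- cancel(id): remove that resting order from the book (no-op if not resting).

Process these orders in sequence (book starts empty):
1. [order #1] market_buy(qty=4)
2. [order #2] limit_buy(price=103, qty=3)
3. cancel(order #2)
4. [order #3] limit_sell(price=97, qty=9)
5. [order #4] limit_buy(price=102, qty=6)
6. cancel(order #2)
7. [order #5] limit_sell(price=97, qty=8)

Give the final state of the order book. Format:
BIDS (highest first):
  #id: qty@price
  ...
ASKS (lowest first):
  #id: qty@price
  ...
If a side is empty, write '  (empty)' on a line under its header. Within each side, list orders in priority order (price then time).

Answer: BIDS (highest first):
  (empty)
ASKS (lowest first):
  #3: 3@97
  #5: 8@97

Derivation:
After op 1 [order #1] market_buy(qty=4): fills=none; bids=[-] asks=[-]
After op 2 [order #2] limit_buy(price=103, qty=3): fills=none; bids=[#2:3@103] asks=[-]
After op 3 cancel(order #2): fills=none; bids=[-] asks=[-]
After op 4 [order #3] limit_sell(price=97, qty=9): fills=none; bids=[-] asks=[#3:9@97]
After op 5 [order #4] limit_buy(price=102, qty=6): fills=#4x#3:6@97; bids=[-] asks=[#3:3@97]
After op 6 cancel(order #2): fills=none; bids=[-] asks=[#3:3@97]
After op 7 [order #5] limit_sell(price=97, qty=8): fills=none; bids=[-] asks=[#3:3@97 #5:8@97]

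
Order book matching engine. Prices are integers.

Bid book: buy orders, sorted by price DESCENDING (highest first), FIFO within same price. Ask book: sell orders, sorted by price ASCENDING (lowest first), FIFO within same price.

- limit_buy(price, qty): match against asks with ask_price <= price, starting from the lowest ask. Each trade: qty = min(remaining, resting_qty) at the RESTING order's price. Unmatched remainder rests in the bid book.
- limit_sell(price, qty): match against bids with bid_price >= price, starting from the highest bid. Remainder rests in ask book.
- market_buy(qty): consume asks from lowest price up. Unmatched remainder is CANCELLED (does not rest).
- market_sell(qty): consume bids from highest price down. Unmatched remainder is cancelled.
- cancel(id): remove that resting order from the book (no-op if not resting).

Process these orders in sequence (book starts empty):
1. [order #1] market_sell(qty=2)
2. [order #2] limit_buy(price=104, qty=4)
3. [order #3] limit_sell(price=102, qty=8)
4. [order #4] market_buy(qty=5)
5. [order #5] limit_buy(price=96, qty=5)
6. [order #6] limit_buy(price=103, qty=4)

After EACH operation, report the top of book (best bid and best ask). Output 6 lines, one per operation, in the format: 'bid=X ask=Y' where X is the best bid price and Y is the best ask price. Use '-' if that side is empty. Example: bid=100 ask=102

After op 1 [order #1] market_sell(qty=2): fills=none; bids=[-] asks=[-]
After op 2 [order #2] limit_buy(price=104, qty=4): fills=none; bids=[#2:4@104] asks=[-]
After op 3 [order #3] limit_sell(price=102, qty=8): fills=#2x#3:4@104; bids=[-] asks=[#3:4@102]
After op 4 [order #4] market_buy(qty=5): fills=#4x#3:4@102; bids=[-] asks=[-]
After op 5 [order #5] limit_buy(price=96, qty=5): fills=none; bids=[#5:5@96] asks=[-]
After op 6 [order #6] limit_buy(price=103, qty=4): fills=none; bids=[#6:4@103 #5:5@96] asks=[-]

Answer: bid=- ask=-
bid=104 ask=-
bid=- ask=102
bid=- ask=-
bid=96 ask=-
bid=103 ask=-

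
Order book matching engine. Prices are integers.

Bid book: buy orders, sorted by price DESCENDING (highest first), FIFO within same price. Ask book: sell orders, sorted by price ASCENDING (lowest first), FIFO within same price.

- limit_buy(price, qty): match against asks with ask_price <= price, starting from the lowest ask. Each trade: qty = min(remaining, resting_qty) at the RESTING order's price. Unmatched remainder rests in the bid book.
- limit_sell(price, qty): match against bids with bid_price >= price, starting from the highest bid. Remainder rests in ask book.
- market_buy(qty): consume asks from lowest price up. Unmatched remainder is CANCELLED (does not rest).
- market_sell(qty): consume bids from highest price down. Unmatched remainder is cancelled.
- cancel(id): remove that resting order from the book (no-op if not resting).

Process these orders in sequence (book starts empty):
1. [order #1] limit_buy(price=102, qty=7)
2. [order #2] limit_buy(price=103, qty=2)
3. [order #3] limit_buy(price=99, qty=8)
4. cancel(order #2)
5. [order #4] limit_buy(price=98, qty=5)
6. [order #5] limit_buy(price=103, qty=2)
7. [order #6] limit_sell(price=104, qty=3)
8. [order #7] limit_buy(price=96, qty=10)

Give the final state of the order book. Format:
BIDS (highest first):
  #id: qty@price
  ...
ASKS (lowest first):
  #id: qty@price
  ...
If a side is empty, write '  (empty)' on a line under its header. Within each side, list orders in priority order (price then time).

Answer: BIDS (highest first):
  #5: 2@103
  #1: 7@102
  #3: 8@99
  #4: 5@98
  #7: 10@96
ASKS (lowest first):
  #6: 3@104

Derivation:
After op 1 [order #1] limit_buy(price=102, qty=7): fills=none; bids=[#1:7@102] asks=[-]
After op 2 [order #2] limit_buy(price=103, qty=2): fills=none; bids=[#2:2@103 #1:7@102] asks=[-]
After op 3 [order #3] limit_buy(price=99, qty=8): fills=none; bids=[#2:2@103 #1:7@102 #3:8@99] asks=[-]
After op 4 cancel(order #2): fills=none; bids=[#1:7@102 #3:8@99] asks=[-]
After op 5 [order #4] limit_buy(price=98, qty=5): fills=none; bids=[#1:7@102 #3:8@99 #4:5@98] asks=[-]
After op 6 [order #5] limit_buy(price=103, qty=2): fills=none; bids=[#5:2@103 #1:7@102 #3:8@99 #4:5@98] asks=[-]
After op 7 [order #6] limit_sell(price=104, qty=3): fills=none; bids=[#5:2@103 #1:7@102 #3:8@99 #4:5@98] asks=[#6:3@104]
After op 8 [order #7] limit_buy(price=96, qty=10): fills=none; bids=[#5:2@103 #1:7@102 #3:8@99 #4:5@98 #7:10@96] asks=[#6:3@104]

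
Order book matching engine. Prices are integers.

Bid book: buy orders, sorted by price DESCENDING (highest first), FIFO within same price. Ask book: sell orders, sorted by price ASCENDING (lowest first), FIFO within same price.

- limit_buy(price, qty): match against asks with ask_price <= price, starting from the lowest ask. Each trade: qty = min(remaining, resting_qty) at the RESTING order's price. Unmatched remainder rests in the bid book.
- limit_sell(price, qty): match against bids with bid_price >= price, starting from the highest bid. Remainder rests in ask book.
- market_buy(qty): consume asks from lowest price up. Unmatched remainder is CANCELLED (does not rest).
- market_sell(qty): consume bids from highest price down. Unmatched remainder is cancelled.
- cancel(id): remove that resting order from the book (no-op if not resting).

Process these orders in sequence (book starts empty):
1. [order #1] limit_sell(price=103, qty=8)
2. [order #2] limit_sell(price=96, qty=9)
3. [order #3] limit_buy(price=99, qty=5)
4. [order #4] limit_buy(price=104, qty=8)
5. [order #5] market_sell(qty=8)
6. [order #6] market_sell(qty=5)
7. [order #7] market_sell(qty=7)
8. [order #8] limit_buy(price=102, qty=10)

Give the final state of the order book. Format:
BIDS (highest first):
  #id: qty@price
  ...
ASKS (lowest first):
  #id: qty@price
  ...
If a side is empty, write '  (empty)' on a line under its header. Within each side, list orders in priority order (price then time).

After op 1 [order #1] limit_sell(price=103, qty=8): fills=none; bids=[-] asks=[#1:8@103]
After op 2 [order #2] limit_sell(price=96, qty=9): fills=none; bids=[-] asks=[#2:9@96 #1:8@103]
After op 3 [order #3] limit_buy(price=99, qty=5): fills=#3x#2:5@96; bids=[-] asks=[#2:4@96 #1:8@103]
After op 4 [order #4] limit_buy(price=104, qty=8): fills=#4x#2:4@96 #4x#1:4@103; bids=[-] asks=[#1:4@103]
After op 5 [order #5] market_sell(qty=8): fills=none; bids=[-] asks=[#1:4@103]
After op 6 [order #6] market_sell(qty=5): fills=none; bids=[-] asks=[#1:4@103]
After op 7 [order #7] market_sell(qty=7): fills=none; bids=[-] asks=[#1:4@103]
After op 8 [order #8] limit_buy(price=102, qty=10): fills=none; bids=[#8:10@102] asks=[#1:4@103]

Answer: BIDS (highest first):
  #8: 10@102
ASKS (lowest first):
  #1: 4@103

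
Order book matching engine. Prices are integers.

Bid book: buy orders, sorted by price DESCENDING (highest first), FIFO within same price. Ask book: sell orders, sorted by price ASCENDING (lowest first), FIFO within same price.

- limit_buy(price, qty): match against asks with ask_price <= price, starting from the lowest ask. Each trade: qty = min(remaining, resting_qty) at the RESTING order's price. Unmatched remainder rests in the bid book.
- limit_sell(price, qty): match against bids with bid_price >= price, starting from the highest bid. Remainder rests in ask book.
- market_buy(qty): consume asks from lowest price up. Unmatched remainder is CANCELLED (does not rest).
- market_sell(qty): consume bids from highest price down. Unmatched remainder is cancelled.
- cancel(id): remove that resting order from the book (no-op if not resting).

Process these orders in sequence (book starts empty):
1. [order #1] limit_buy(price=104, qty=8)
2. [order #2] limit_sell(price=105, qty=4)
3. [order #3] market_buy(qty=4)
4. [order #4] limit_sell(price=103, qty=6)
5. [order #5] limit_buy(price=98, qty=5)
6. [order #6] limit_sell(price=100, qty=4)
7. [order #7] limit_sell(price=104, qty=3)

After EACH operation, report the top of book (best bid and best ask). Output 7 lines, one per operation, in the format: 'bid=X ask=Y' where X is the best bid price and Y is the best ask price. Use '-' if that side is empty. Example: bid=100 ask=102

Answer: bid=104 ask=-
bid=104 ask=105
bid=104 ask=-
bid=104 ask=-
bid=104 ask=-
bid=98 ask=100
bid=98 ask=100

Derivation:
After op 1 [order #1] limit_buy(price=104, qty=8): fills=none; bids=[#1:8@104] asks=[-]
After op 2 [order #2] limit_sell(price=105, qty=4): fills=none; bids=[#1:8@104] asks=[#2:4@105]
After op 3 [order #3] market_buy(qty=4): fills=#3x#2:4@105; bids=[#1:8@104] asks=[-]
After op 4 [order #4] limit_sell(price=103, qty=6): fills=#1x#4:6@104; bids=[#1:2@104] asks=[-]
After op 5 [order #5] limit_buy(price=98, qty=5): fills=none; bids=[#1:2@104 #5:5@98] asks=[-]
After op 6 [order #6] limit_sell(price=100, qty=4): fills=#1x#6:2@104; bids=[#5:5@98] asks=[#6:2@100]
After op 7 [order #7] limit_sell(price=104, qty=3): fills=none; bids=[#5:5@98] asks=[#6:2@100 #7:3@104]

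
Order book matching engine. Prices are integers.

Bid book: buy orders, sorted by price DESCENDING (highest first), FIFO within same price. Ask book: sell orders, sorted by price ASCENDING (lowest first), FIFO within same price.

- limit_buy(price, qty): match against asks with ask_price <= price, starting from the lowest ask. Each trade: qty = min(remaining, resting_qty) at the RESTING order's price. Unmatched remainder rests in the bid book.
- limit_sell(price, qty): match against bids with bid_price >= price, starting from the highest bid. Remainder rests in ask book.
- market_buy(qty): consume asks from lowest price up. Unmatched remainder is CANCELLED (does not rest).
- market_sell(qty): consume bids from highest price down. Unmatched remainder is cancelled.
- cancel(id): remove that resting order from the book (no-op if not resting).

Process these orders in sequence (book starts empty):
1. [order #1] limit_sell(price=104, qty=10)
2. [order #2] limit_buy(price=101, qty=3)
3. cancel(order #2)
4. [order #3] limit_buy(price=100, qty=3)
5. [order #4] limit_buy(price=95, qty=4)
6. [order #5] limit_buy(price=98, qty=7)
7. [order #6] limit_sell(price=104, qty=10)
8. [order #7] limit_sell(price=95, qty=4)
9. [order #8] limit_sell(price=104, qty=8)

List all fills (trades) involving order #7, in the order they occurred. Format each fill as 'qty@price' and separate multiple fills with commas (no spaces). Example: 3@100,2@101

After op 1 [order #1] limit_sell(price=104, qty=10): fills=none; bids=[-] asks=[#1:10@104]
After op 2 [order #2] limit_buy(price=101, qty=3): fills=none; bids=[#2:3@101] asks=[#1:10@104]
After op 3 cancel(order #2): fills=none; bids=[-] asks=[#1:10@104]
After op 4 [order #3] limit_buy(price=100, qty=3): fills=none; bids=[#3:3@100] asks=[#1:10@104]
After op 5 [order #4] limit_buy(price=95, qty=4): fills=none; bids=[#3:3@100 #4:4@95] asks=[#1:10@104]
After op 6 [order #5] limit_buy(price=98, qty=7): fills=none; bids=[#3:3@100 #5:7@98 #4:4@95] asks=[#1:10@104]
After op 7 [order #6] limit_sell(price=104, qty=10): fills=none; bids=[#3:3@100 #5:7@98 #4:4@95] asks=[#1:10@104 #6:10@104]
After op 8 [order #7] limit_sell(price=95, qty=4): fills=#3x#7:3@100 #5x#7:1@98; bids=[#5:6@98 #4:4@95] asks=[#1:10@104 #6:10@104]
After op 9 [order #8] limit_sell(price=104, qty=8): fills=none; bids=[#5:6@98 #4:4@95] asks=[#1:10@104 #6:10@104 #8:8@104]

Answer: 3@100,1@98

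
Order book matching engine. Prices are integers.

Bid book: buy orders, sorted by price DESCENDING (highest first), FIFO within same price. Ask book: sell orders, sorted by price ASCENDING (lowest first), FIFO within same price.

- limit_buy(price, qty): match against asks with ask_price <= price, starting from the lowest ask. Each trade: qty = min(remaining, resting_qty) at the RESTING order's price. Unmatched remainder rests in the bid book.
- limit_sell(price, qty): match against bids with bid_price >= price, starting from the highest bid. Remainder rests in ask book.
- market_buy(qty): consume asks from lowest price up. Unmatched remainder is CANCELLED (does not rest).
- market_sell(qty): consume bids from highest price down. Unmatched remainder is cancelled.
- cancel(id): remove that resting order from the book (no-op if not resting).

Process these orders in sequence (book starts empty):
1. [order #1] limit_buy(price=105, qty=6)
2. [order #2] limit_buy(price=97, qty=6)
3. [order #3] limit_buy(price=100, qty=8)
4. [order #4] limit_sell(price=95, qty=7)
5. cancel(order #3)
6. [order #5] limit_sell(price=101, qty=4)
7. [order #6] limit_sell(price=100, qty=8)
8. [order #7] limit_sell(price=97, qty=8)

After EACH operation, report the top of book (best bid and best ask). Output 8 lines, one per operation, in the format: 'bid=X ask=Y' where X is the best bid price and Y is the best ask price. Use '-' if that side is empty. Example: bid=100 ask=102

Answer: bid=105 ask=-
bid=105 ask=-
bid=105 ask=-
bid=100 ask=-
bid=97 ask=-
bid=97 ask=101
bid=97 ask=100
bid=- ask=97

Derivation:
After op 1 [order #1] limit_buy(price=105, qty=6): fills=none; bids=[#1:6@105] asks=[-]
After op 2 [order #2] limit_buy(price=97, qty=6): fills=none; bids=[#1:6@105 #2:6@97] asks=[-]
After op 3 [order #3] limit_buy(price=100, qty=8): fills=none; bids=[#1:6@105 #3:8@100 #2:6@97] asks=[-]
After op 4 [order #4] limit_sell(price=95, qty=7): fills=#1x#4:6@105 #3x#4:1@100; bids=[#3:7@100 #2:6@97] asks=[-]
After op 5 cancel(order #3): fills=none; bids=[#2:6@97] asks=[-]
After op 6 [order #5] limit_sell(price=101, qty=4): fills=none; bids=[#2:6@97] asks=[#5:4@101]
After op 7 [order #6] limit_sell(price=100, qty=8): fills=none; bids=[#2:6@97] asks=[#6:8@100 #5:4@101]
After op 8 [order #7] limit_sell(price=97, qty=8): fills=#2x#7:6@97; bids=[-] asks=[#7:2@97 #6:8@100 #5:4@101]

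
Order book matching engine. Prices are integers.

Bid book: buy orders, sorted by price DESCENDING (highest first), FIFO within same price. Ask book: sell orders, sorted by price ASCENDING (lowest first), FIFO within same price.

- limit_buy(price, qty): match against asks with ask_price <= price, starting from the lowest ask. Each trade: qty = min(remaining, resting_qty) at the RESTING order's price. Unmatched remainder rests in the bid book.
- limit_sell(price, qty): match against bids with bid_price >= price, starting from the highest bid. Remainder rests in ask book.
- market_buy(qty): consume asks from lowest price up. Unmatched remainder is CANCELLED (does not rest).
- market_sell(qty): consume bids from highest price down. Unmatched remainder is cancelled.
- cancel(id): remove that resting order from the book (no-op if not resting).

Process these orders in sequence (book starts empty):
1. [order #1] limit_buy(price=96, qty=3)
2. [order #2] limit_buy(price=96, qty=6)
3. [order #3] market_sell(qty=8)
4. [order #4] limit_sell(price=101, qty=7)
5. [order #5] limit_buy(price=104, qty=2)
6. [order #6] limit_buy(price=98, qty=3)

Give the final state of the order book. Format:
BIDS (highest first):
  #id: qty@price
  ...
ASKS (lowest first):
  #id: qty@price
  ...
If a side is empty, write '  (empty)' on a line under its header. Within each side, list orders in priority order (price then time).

Answer: BIDS (highest first):
  #6: 3@98
  #2: 1@96
ASKS (lowest first):
  #4: 5@101

Derivation:
After op 1 [order #1] limit_buy(price=96, qty=3): fills=none; bids=[#1:3@96] asks=[-]
After op 2 [order #2] limit_buy(price=96, qty=6): fills=none; bids=[#1:3@96 #2:6@96] asks=[-]
After op 3 [order #3] market_sell(qty=8): fills=#1x#3:3@96 #2x#3:5@96; bids=[#2:1@96] asks=[-]
After op 4 [order #4] limit_sell(price=101, qty=7): fills=none; bids=[#2:1@96] asks=[#4:7@101]
After op 5 [order #5] limit_buy(price=104, qty=2): fills=#5x#4:2@101; bids=[#2:1@96] asks=[#4:5@101]
After op 6 [order #6] limit_buy(price=98, qty=3): fills=none; bids=[#6:3@98 #2:1@96] asks=[#4:5@101]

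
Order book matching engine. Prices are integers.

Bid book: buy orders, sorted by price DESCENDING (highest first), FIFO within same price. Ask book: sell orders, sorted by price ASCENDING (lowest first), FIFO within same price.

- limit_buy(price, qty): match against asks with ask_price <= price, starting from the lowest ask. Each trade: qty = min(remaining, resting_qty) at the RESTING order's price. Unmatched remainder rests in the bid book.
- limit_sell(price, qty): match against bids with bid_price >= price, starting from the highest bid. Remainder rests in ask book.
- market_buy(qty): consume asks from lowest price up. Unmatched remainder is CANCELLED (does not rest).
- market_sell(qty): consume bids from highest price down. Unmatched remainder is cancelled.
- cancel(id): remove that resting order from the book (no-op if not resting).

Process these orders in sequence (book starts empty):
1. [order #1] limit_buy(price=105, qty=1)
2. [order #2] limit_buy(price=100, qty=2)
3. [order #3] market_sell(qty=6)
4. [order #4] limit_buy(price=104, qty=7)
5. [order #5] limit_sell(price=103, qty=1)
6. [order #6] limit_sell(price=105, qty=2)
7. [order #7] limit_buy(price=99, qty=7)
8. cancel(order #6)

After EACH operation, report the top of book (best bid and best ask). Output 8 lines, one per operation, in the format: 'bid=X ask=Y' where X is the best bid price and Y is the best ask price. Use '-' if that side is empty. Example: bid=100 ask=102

Answer: bid=105 ask=-
bid=105 ask=-
bid=- ask=-
bid=104 ask=-
bid=104 ask=-
bid=104 ask=105
bid=104 ask=105
bid=104 ask=-

Derivation:
After op 1 [order #1] limit_buy(price=105, qty=1): fills=none; bids=[#1:1@105] asks=[-]
After op 2 [order #2] limit_buy(price=100, qty=2): fills=none; bids=[#1:1@105 #2:2@100] asks=[-]
After op 3 [order #3] market_sell(qty=6): fills=#1x#3:1@105 #2x#3:2@100; bids=[-] asks=[-]
After op 4 [order #4] limit_buy(price=104, qty=7): fills=none; bids=[#4:7@104] asks=[-]
After op 5 [order #5] limit_sell(price=103, qty=1): fills=#4x#5:1@104; bids=[#4:6@104] asks=[-]
After op 6 [order #6] limit_sell(price=105, qty=2): fills=none; bids=[#4:6@104] asks=[#6:2@105]
After op 7 [order #7] limit_buy(price=99, qty=7): fills=none; bids=[#4:6@104 #7:7@99] asks=[#6:2@105]
After op 8 cancel(order #6): fills=none; bids=[#4:6@104 #7:7@99] asks=[-]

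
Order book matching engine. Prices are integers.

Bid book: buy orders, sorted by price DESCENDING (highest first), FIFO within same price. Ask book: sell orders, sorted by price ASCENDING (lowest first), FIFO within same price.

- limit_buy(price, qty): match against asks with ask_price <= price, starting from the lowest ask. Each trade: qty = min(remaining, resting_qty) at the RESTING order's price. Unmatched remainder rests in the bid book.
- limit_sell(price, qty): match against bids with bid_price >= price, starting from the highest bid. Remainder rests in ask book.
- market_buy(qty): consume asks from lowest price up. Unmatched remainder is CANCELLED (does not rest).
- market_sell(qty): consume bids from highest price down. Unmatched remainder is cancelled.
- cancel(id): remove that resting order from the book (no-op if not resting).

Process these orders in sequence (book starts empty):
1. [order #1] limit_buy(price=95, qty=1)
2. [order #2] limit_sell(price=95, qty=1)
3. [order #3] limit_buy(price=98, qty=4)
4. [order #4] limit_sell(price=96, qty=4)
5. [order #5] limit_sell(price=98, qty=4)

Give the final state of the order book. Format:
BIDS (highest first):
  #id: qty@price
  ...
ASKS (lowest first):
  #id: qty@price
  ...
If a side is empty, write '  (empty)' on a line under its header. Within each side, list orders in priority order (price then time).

After op 1 [order #1] limit_buy(price=95, qty=1): fills=none; bids=[#1:1@95] asks=[-]
After op 2 [order #2] limit_sell(price=95, qty=1): fills=#1x#2:1@95; bids=[-] asks=[-]
After op 3 [order #3] limit_buy(price=98, qty=4): fills=none; bids=[#3:4@98] asks=[-]
After op 4 [order #4] limit_sell(price=96, qty=4): fills=#3x#4:4@98; bids=[-] asks=[-]
After op 5 [order #5] limit_sell(price=98, qty=4): fills=none; bids=[-] asks=[#5:4@98]

Answer: BIDS (highest first):
  (empty)
ASKS (lowest first):
  #5: 4@98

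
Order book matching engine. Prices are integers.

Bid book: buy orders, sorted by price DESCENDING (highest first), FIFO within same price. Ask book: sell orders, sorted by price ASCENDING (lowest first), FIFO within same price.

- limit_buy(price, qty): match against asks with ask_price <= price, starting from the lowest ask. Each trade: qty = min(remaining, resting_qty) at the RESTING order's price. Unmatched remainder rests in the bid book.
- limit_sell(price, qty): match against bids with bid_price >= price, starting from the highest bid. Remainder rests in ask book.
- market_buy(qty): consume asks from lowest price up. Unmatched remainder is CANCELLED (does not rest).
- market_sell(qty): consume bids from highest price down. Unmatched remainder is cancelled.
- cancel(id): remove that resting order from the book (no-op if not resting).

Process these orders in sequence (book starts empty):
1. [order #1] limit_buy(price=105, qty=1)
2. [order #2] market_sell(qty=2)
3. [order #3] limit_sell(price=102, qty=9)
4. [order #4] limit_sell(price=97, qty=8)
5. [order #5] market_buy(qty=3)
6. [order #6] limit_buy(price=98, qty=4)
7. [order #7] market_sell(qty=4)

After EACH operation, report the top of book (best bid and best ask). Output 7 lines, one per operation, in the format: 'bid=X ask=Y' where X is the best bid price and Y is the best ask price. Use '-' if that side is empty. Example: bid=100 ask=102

After op 1 [order #1] limit_buy(price=105, qty=1): fills=none; bids=[#1:1@105] asks=[-]
After op 2 [order #2] market_sell(qty=2): fills=#1x#2:1@105; bids=[-] asks=[-]
After op 3 [order #3] limit_sell(price=102, qty=9): fills=none; bids=[-] asks=[#3:9@102]
After op 4 [order #4] limit_sell(price=97, qty=8): fills=none; bids=[-] asks=[#4:8@97 #3:9@102]
After op 5 [order #5] market_buy(qty=3): fills=#5x#4:3@97; bids=[-] asks=[#4:5@97 #3:9@102]
After op 6 [order #6] limit_buy(price=98, qty=4): fills=#6x#4:4@97; bids=[-] asks=[#4:1@97 #3:9@102]
After op 7 [order #7] market_sell(qty=4): fills=none; bids=[-] asks=[#4:1@97 #3:9@102]

Answer: bid=105 ask=-
bid=- ask=-
bid=- ask=102
bid=- ask=97
bid=- ask=97
bid=- ask=97
bid=- ask=97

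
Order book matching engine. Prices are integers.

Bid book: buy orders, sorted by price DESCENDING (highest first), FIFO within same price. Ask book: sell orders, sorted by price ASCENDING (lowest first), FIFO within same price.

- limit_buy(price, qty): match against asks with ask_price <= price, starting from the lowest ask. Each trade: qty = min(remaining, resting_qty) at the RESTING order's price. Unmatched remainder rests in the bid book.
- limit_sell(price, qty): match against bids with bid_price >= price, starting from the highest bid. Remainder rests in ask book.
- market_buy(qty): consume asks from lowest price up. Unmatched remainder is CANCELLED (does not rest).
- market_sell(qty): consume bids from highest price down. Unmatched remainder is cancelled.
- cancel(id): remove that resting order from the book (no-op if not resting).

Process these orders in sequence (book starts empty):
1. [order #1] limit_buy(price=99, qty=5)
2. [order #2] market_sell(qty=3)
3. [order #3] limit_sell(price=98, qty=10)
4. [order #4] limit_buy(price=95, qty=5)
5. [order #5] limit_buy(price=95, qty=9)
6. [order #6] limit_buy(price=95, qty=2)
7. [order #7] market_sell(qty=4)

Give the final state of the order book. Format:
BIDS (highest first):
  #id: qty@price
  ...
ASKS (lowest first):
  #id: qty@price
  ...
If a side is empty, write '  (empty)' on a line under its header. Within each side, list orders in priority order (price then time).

Answer: BIDS (highest first):
  #4: 1@95
  #5: 9@95
  #6: 2@95
ASKS (lowest first):
  #3: 8@98

Derivation:
After op 1 [order #1] limit_buy(price=99, qty=5): fills=none; bids=[#1:5@99] asks=[-]
After op 2 [order #2] market_sell(qty=3): fills=#1x#2:3@99; bids=[#1:2@99] asks=[-]
After op 3 [order #3] limit_sell(price=98, qty=10): fills=#1x#3:2@99; bids=[-] asks=[#3:8@98]
After op 4 [order #4] limit_buy(price=95, qty=5): fills=none; bids=[#4:5@95] asks=[#3:8@98]
After op 5 [order #5] limit_buy(price=95, qty=9): fills=none; bids=[#4:5@95 #5:9@95] asks=[#3:8@98]
After op 6 [order #6] limit_buy(price=95, qty=2): fills=none; bids=[#4:5@95 #5:9@95 #6:2@95] asks=[#3:8@98]
After op 7 [order #7] market_sell(qty=4): fills=#4x#7:4@95; bids=[#4:1@95 #5:9@95 #6:2@95] asks=[#3:8@98]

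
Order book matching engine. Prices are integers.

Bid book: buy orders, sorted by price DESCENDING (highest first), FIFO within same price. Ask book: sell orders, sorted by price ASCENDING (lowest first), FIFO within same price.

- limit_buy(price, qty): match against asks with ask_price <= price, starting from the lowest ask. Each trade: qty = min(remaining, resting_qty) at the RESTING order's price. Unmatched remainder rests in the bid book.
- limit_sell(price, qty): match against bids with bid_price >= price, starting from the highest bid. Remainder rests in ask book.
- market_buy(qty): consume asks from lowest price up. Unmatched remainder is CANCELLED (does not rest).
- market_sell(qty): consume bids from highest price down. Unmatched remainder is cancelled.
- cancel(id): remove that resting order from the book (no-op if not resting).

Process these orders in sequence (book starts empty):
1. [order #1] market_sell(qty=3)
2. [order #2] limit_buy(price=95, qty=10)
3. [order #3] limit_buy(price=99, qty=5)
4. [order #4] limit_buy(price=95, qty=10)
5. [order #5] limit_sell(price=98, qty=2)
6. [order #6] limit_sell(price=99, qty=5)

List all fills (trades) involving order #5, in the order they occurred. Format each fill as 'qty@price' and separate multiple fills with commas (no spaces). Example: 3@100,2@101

Answer: 2@99

Derivation:
After op 1 [order #1] market_sell(qty=3): fills=none; bids=[-] asks=[-]
After op 2 [order #2] limit_buy(price=95, qty=10): fills=none; bids=[#2:10@95] asks=[-]
After op 3 [order #3] limit_buy(price=99, qty=5): fills=none; bids=[#3:5@99 #2:10@95] asks=[-]
After op 4 [order #4] limit_buy(price=95, qty=10): fills=none; bids=[#3:5@99 #2:10@95 #4:10@95] asks=[-]
After op 5 [order #5] limit_sell(price=98, qty=2): fills=#3x#5:2@99; bids=[#3:3@99 #2:10@95 #4:10@95] asks=[-]
After op 6 [order #6] limit_sell(price=99, qty=5): fills=#3x#6:3@99; bids=[#2:10@95 #4:10@95] asks=[#6:2@99]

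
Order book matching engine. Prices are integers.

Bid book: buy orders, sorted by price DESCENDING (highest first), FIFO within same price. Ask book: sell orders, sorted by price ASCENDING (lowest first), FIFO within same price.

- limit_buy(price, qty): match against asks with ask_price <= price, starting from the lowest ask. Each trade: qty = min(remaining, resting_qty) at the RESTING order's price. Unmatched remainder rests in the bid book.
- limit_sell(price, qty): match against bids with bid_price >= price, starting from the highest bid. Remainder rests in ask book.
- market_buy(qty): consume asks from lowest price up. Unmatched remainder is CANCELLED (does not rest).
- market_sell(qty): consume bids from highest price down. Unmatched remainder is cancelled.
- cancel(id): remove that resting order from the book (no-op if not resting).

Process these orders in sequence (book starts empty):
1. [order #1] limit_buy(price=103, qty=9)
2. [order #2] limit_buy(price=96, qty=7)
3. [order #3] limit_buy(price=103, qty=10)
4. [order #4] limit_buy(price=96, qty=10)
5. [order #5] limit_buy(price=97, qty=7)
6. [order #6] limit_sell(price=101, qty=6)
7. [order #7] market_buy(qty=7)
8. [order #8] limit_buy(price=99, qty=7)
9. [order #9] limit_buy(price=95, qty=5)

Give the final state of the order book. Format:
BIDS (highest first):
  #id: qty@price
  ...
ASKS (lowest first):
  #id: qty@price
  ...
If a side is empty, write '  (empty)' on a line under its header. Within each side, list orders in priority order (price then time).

Answer: BIDS (highest first):
  #1: 3@103
  #3: 10@103
  #8: 7@99
  #5: 7@97
  #2: 7@96
  #4: 10@96
  #9: 5@95
ASKS (lowest first):
  (empty)

Derivation:
After op 1 [order #1] limit_buy(price=103, qty=9): fills=none; bids=[#1:9@103] asks=[-]
After op 2 [order #2] limit_buy(price=96, qty=7): fills=none; bids=[#1:9@103 #2:7@96] asks=[-]
After op 3 [order #3] limit_buy(price=103, qty=10): fills=none; bids=[#1:9@103 #3:10@103 #2:7@96] asks=[-]
After op 4 [order #4] limit_buy(price=96, qty=10): fills=none; bids=[#1:9@103 #3:10@103 #2:7@96 #4:10@96] asks=[-]
After op 5 [order #5] limit_buy(price=97, qty=7): fills=none; bids=[#1:9@103 #3:10@103 #5:7@97 #2:7@96 #4:10@96] asks=[-]
After op 6 [order #6] limit_sell(price=101, qty=6): fills=#1x#6:6@103; bids=[#1:3@103 #3:10@103 #5:7@97 #2:7@96 #4:10@96] asks=[-]
After op 7 [order #7] market_buy(qty=7): fills=none; bids=[#1:3@103 #3:10@103 #5:7@97 #2:7@96 #4:10@96] asks=[-]
After op 8 [order #8] limit_buy(price=99, qty=7): fills=none; bids=[#1:3@103 #3:10@103 #8:7@99 #5:7@97 #2:7@96 #4:10@96] asks=[-]
After op 9 [order #9] limit_buy(price=95, qty=5): fills=none; bids=[#1:3@103 #3:10@103 #8:7@99 #5:7@97 #2:7@96 #4:10@96 #9:5@95] asks=[-]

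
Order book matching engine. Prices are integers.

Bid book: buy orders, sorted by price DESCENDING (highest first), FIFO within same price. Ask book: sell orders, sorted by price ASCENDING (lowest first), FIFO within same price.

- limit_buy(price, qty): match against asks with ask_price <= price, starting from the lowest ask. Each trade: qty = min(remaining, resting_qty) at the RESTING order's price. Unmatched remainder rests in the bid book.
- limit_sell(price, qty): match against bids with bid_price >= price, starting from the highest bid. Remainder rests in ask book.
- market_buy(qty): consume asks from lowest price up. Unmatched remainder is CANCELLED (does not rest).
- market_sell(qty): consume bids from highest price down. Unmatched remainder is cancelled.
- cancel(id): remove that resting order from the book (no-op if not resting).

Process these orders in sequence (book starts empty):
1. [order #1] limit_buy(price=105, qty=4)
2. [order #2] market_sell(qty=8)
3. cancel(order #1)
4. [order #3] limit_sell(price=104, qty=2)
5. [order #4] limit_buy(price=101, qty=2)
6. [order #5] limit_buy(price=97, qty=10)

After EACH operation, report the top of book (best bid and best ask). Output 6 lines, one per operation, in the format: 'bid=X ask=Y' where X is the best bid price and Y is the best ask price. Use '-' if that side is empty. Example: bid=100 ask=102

Answer: bid=105 ask=-
bid=- ask=-
bid=- ask=-
bid=- ask=104
bid=101 ask=104
bid=101 ask=104

Derivation:
After op 1 [order #1] limit_buy(price=105, qty=4): fills=none; bids=[#1:4@105] asks=[-]
After op 2 [order #2] market_sell(qty=8): fills=#1x#2:4@105; bids=[-] asks=[-]
After op 3 cancel(order #1): fills=none; bids=[-] asks=[-]
After op 4 [order #3] limit_sell(price=104, qty=2): fills=none; bids=[-] asks=[#3:2@104]
After op 5 [order #4] limit_buy(price=101, qty=2): fills=none; bids=[#4:2@101] asks=[#3:2@104]
After op 6 [order #5] limit_buy(price=97, qty=10): fills=none; bids=[#4:2@101 #5:10@97] asks=[#3:2@104]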